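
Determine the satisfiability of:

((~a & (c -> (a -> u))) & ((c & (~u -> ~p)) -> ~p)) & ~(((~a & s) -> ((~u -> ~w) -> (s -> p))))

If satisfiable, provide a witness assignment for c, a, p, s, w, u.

c=T, a=F, p=F, s=T, w=F, u=F

  (~a & (c -> (a -> u))) & ((c & (~u -> ~p)) -> ~p) = True
    ~a & (c -> (a -> u)) = True
      ~a = True
      c -> (a -> u) = True
        a -> u = True
    (c & (~u -> ~p)) -> ~p = True
      c & (~u -> ~p) = True
        ~u -> ~p = True
          ~u = True
          ~p = True
      ~p = True
  ~(((~a & s) -> ((~u -> ~w) -> (s -> p)))) = True
    (~a & s) -> ((~u -> ~w) -> (s -> p)) = False
      ~a & s = True
        ~a = True
      (~u -> ~w) -> (s -> p) = False
        ~u -> ~w = True
          ~u = True
          ~w = True
        s -> p = False
Both conjuncts True, so the formula holds.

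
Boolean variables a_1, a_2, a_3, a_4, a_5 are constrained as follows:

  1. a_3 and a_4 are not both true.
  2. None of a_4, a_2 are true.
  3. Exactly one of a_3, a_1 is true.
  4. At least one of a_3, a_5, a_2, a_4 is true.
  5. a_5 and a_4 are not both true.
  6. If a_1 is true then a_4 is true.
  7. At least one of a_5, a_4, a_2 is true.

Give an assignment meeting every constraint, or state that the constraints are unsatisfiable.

a_1 = False; a_2 = False; a_3 = True; a_4 = False; a_5 = True

  (1) a_3=T, a_4=F — not both ✓
  (2) {a_4, a_2}: 0 true — none ✓
  (3) {a_3, a_1}: 1 true — exactly one ✓
  (4) {a_3, a_5, a_2, a_4}: 2 true — at least one ✓
  (5) a_5=T, a_4=F — not both ✓
  (6) a_1=F ⇒ a_4: vacuous ✓
  (7) {a_5, a_4, a_2}: 1 true — at least one ✓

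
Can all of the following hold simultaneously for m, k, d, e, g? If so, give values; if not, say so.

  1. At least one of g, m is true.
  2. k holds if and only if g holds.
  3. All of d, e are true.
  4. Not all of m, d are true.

m = False; k = True; d = True; e = True; g = True

  (1) {g, m}: 1 true — at least one ✓
  (2) k=T, g=T — same ✓
  (3) {d, e}: all 2 true ✓
  (4) {m, d}: 1/2 true — not all ✓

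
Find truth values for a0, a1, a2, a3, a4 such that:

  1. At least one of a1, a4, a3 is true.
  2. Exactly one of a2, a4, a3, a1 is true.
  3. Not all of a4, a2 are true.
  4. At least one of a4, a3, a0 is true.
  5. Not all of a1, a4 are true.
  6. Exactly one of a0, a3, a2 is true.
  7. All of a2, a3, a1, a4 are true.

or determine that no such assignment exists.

The formula is unsatisfiable.

Case a1 = True:
  (2) with a1=T forces a2 = False.
  Constraint (7) is violated (a2=F) — contradiction.
Case a1 = False:
  Constraint (7) is violated (a1=F) — contradiction.
Both cases fail — unsatisfiable.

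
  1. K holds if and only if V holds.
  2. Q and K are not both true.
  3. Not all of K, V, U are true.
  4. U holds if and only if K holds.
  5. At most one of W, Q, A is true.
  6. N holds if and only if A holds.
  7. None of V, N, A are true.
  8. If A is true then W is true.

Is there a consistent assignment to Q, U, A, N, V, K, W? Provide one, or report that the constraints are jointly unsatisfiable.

Q: False; U: False; A: False; N: False; V: False; K: False; W: True

  (1) K=F, V=F — same ✓
  (2) Q=F, K=F — not both ✓
  (3) {K, V, U}: 0/3 true — not all ✓
  (4) U=F, K=F — same ✓
  (5) {W, Q, A}: 1 true — at most one ✓
  (6) N=F, A=F — same ✓
  (7) {V, N, A}: 0 true — none ✓
  (8) A=F ⇒ W: vacuous ✓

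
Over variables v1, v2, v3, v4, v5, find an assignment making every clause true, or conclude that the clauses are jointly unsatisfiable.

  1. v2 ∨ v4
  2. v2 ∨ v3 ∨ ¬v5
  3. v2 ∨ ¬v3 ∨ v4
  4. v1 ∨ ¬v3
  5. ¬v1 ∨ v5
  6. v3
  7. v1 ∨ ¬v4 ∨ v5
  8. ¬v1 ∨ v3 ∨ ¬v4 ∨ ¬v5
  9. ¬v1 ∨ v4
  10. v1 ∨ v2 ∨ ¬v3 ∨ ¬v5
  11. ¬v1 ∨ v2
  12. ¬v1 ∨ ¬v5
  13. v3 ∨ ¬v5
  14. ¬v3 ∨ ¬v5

Case v1 = True:
  (¬v1 ∨ v5) forces v5 = True.
  Clause (¬v1 ∨ ¬v5) is falsified — contradiction.
Case v1 = False:
  (v1 ∨ ¬v3) forces v3 = False.
  Clause (v3) is falsified — contradiction.
Both cases fail, so the formula is unsatisfiable.

UNSATISFIABLE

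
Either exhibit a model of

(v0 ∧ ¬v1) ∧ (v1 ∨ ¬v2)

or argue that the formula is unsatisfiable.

v0 = True, v1 = False, v2 = False

  v0 ∧ ¬v1 = True
    ¬v1 = True
  v1 ∨ ¬v2 = True
    ¬v2 = True
Both conjuncts True, so the formula holds.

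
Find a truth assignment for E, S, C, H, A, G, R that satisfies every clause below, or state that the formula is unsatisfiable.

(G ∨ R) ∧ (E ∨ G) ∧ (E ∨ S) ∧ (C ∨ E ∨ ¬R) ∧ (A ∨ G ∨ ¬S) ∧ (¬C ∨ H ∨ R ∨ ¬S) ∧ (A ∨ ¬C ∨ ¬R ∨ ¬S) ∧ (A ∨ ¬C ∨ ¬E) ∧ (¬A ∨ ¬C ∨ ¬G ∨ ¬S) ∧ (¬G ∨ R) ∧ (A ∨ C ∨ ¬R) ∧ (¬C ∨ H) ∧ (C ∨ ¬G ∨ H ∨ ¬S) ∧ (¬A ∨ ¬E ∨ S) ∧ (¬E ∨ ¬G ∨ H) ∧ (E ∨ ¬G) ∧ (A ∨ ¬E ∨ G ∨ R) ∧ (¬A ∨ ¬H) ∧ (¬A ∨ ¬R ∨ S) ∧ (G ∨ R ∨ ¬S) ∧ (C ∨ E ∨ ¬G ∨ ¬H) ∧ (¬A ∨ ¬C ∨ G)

E = True, S = True, C = False, H = False, A = True, G = False, R = True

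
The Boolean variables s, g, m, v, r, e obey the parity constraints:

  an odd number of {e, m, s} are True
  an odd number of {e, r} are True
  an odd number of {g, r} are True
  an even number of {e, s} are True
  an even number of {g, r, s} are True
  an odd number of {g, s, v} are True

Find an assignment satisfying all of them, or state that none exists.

s=T; g=T; m=T; v=T; r=F; e=T

{e, m, s}: 3 true → odd ✓
{e, r}: 1 true → odd ✓
{g, r}: 1 true → odd ✓
{e, s}: 2 true → even ✓
{g, r, s}: 2 true → even ✓
{g, s, v}: 3 true → odd ✓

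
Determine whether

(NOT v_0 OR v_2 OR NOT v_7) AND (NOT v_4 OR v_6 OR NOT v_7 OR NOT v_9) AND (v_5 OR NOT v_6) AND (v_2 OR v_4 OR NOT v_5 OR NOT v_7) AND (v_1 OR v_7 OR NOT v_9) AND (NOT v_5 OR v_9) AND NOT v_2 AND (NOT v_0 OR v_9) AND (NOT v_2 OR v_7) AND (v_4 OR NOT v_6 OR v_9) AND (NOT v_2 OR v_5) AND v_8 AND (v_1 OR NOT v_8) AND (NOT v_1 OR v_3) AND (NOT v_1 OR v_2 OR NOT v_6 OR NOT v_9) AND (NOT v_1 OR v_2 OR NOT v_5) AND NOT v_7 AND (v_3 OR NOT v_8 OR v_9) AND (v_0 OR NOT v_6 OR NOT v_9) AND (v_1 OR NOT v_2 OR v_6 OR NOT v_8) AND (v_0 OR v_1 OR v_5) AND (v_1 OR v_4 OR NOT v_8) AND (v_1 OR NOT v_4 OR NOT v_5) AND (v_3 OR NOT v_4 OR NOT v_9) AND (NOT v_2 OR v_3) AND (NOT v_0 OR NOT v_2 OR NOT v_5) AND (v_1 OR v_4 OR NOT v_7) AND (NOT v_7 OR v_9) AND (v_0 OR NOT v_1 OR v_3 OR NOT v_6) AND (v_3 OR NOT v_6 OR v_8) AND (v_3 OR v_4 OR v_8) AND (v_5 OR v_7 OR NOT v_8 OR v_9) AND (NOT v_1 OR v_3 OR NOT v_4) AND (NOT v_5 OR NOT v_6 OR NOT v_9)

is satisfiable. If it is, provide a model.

Unit clause (NOT v_2) forces v_2 = False.
Unit clause (v_8) forces v_8 = True.
In (v_1 OR NOT v_8) only v_1 is left, so v_1 = True.
In (NOT v_1 OR v_3) only v_3 is left, so v_3 = True.
In (NOT v_1 OR v_2 OR NOT v_5) only NOT v_5 is left, so v_5 = False.
Unit clause (NOT v_7) forces v_7 = False.
In (v_5 OR v_7 OR NOT v_8 OR v_9) only v_9 is left, so v_9 = True.
In (v_5 OR NOT v_6) only NOT v_6 is left, so v_6 = False.
Set v_0 = False.
Set v_4 = True.
All clauses satisfied.

v_0 = False, v_1 = True, v_2 = False, v_3 = True, v_4 = True, v_5 = False, v_6 = False, v_7 = False, v_8 = True, v_9 = True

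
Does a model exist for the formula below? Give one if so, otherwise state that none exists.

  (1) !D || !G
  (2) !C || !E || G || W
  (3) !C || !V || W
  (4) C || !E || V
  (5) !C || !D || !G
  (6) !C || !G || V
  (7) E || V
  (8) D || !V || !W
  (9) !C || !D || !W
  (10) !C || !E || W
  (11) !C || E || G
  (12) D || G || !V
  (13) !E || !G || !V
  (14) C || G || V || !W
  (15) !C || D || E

E=F, G=F, D=T, C=F, V=T, W=T

Set E = False.
  then (E || V) forces V = True.
Set G = False.
  then (!C || E || G) forces C = False.
  then (D || G || !V) forces D = True.
Set W = True.
All clauses satisfied.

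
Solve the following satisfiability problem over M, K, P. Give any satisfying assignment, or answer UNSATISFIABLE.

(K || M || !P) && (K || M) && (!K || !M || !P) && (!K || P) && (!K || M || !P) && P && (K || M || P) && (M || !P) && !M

Case P = True:
  (M || !P) forces M = True.
  Clause (!M) is falsified — contradiction.
Case P = False:
  Clause (P) is falsified — contradiction.
Both cases fail, so the formula is unsatisfiable.

Unsatisfiable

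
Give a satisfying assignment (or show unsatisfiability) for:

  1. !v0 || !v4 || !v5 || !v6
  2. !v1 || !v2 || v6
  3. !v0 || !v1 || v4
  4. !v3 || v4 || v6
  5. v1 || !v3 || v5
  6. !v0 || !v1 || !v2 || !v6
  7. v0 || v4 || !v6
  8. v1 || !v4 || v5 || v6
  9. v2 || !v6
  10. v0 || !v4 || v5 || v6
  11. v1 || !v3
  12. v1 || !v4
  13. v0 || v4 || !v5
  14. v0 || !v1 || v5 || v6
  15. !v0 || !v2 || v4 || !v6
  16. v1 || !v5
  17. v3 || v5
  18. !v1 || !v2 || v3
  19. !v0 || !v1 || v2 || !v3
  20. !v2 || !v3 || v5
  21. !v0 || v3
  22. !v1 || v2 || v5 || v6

v0=F; v1=T; v2=T; v3=T; v4=T; v5=T; v6=T

Set v0 = False.
Try v1 = False:
  (v1 || !v3) forces v3 = False.
  (v1 || !v4) forces v4 = False.
  (v0 || v4 || !v6) forces v6 = False.
  (v0 || v4 || !v5) forces v5 = False.
  clause (v3 || v5) is falsified — backtrack.
So v1 = True.
Set v2 = True.
  then (!v1 || !v2 || v6) forces v6 = True.
  then (v0 || v4 || !v6) forces v4 = True.
  then (!v1 || !v2 || v3) forces v3 = True.
  then (!v2 || !v3 || v5) forces v5 = True.
All clauses satisfied.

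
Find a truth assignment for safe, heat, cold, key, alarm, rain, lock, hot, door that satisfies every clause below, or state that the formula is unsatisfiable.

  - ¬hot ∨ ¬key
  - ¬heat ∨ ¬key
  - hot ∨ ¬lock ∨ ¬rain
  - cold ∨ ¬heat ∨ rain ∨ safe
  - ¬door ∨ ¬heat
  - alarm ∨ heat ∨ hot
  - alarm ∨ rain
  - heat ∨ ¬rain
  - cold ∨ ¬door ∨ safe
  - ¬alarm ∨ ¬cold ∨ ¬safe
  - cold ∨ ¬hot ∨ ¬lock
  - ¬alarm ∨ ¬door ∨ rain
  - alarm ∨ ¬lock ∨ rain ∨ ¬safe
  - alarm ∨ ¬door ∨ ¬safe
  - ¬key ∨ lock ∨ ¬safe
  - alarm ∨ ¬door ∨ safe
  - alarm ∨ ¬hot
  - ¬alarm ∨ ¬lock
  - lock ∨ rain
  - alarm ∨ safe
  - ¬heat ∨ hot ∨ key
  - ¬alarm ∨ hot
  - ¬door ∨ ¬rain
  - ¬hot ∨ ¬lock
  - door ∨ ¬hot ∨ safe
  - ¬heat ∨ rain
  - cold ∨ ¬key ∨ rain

safe = True; heat = True; cold = False; key = False; alarm = True; rain = True; lock = False; hot = True; door = False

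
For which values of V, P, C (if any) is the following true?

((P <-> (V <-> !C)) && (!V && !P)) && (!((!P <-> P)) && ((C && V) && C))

The formula is unsatisfiable.

Case V = True: the conjunct !V is False.
Case V = False: the conjunct V is False.
Both cases fail — unsatisfiable.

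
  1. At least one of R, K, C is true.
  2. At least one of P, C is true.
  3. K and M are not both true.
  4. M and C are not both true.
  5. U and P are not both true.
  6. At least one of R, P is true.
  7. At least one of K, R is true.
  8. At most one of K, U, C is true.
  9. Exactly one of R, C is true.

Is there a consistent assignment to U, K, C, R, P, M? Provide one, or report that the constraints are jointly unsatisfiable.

U=F, K=F, C=F, R=T, P=T, M=F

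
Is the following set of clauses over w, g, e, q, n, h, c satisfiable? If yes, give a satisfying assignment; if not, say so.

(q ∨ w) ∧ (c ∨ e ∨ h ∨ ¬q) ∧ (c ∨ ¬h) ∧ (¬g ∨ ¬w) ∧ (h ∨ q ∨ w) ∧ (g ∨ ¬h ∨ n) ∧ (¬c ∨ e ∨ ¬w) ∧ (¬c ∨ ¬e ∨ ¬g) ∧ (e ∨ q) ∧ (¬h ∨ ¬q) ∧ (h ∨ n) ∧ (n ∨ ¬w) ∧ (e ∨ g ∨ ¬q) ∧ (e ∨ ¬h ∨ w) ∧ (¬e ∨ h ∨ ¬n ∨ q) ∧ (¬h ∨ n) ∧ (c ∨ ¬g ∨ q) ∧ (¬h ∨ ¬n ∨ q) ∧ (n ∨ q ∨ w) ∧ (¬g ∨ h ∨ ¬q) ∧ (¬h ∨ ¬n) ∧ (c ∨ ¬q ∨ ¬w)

w: False, g: False, e: True, q: True, n: True, h: False, c: False

Set w = False.
  then (q ∨ w) forces q = True.
  then (¬h ∨ ¬q) forces h = False.
  then (h ∨ n) forces n = True.
  then (¬g ∨ h ∨ ¬q) forces g = False.
  then (e ∨ g ∨ ¬q) forces e = True.
Set c = False.
All clauses satisfied.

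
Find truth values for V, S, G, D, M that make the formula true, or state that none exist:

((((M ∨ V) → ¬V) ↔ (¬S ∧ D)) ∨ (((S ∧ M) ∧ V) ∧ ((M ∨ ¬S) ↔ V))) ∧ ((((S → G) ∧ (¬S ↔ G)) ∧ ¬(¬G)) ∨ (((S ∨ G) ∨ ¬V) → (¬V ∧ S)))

V: False; S: False; G: True; D: True; M: False

  (((M ∨ V) → ¬V) ↔ (¬S ∧ D)) ∨ (((S ∧ M) ∧ V) ∧ ((M ∨ ¬S) ↔ V)) = True
    ((M ∨ V) → ¬V) ↔ (¬S ∧ D) = True
      (M ∨ V) → ¬V = True
        M ∨ V = False
        ¬V = True
      ¬S ∧ D = True
        ¬S = True
    ((S ∧ M) ∧ V) ∧ ((M ∨ ¬S) ↔ V) = False
      (S ∧ M) ∧ V = False
        S ∧ M = False
      (M ∨ ¬S) ↔ V = False
        M ∨ ¬S = True
          ¬S = True
  (((S → G) ∧ (¬S ↔ G)) ∧ ¬(¬G)) ∨ (((S ∨ G) ∨ ¬V) → (¬V ∧ S)) = True
    ((S → G) ∧ (¬S ↔ G)) ∧ ¬(¬G) = True
      (S → G) ∧ (¬S ↔ G) = True
        S → G = True
        ¬S ↔ G = True
          ¬S = True
      ¬(¬G) = True
        ¬G = False
    ((S ∨ G) ∨ ¬V) → (¬V ∧ S) = False
      (S ∨ G) ∨ ¬V = True
        S ∨ G = True
        ¬V = True
      ¬V ∧ S = False
        ¬V = True
Both conjuncts True, so the formula holds.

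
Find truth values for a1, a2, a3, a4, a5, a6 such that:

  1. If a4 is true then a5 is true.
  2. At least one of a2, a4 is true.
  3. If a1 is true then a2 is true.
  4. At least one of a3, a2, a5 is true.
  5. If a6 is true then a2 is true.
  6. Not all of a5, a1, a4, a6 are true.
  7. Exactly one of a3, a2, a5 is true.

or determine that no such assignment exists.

a1 = False, a2 = True, a3 = False, a4 = False, a5 = False, a6 = True

  (1) a4=F ⇒ a5: vacuous ✓
  (2) {a2, a4}: 1 true — at least one ✓
  (3) a1=F ⇒ a2: vacuous ✓
  (4) {a3, a2, a5}: 1 true — at least one ✓
  (5) a6=T ⇒ a2: T ✓
  (6) {a5, a1, a4, a6}: 1/4 true — not all ✓
  (7) {a3, a2, a5}: 1 true — exactly one ✓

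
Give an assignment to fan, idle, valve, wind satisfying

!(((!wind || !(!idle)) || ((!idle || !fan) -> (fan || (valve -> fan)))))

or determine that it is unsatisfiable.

fan: False; idle: False; valve: True; wind: True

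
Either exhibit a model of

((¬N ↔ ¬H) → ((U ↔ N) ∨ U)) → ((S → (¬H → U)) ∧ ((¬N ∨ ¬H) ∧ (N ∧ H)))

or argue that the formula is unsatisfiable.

U=F, N=T, S=F, H=T

  ((¬N ↔ ¬H) → ((U ↔ N) ∨ U)) → ((S → (¬H → U)) ∧ ((¬N ∨ ¬H) ∧ (N ∧ H))) = True
    (¬N ↔ ¬H) → ((U ↔ N) ∨ U) = False
      ¬N ↔ ¬H = True
        ¬N = False
        ¬H = False
      (U ↔ N) ∨ U = False
        U ↔ N = False
    (S → (¬H → U)) ∧ ((¬N ∨ ¬H) ∧ (N ∧ H)) = False
      S → (¬H → U) = True
        ¬H → U = True
          ¬H = False
      (¬N ∨ ¬H) ∧ (N ∧ H) = False
        ¬N ∨ ¬H = False
          ¬N = False
          ¬H = False
        N ∧ H = True
The formula evaluates to True.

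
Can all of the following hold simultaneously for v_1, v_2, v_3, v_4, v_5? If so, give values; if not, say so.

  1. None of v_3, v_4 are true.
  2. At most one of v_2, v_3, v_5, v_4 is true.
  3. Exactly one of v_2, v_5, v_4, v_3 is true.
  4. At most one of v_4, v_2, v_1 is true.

v_1 = True, v_2 = False, v_3 = False, v_4 = False, v_5 = True

  (1) {v_3, v_4}: 0 true — none ✓
  (2) {v_2, v_3, v_5, v_4}: 1 true — at most one ✓
  (3) {v_2, v_5, v_4, v_3}: 1 true — exactly one ✓
  (4) {v_4, v_2, v_1}: 1 true — at most one ✓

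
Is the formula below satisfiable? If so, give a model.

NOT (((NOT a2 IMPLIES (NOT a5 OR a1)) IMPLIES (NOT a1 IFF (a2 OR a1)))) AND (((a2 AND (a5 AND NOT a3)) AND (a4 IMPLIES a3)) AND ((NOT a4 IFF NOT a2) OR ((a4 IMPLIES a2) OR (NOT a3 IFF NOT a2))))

a1 = True, a2 = True, a3 = False, a4 = False, a5 = True

  NOT (((NOT a2 IMPLIES (NOT a5 OR a1)) IMPLIES (NOT a1 IFF (a2 OR a1)))) = True
    (NOT a2 IMPLIES (NOT a5 OR a1)) IMPLIES (NOT a1 IFF (a2 OR a1)) = False
      NOT a2 IMPLIES (NOT a5 OR a1) = True
        NOT a2 = False
        NOT a5 OR a1 = True
          NOT a5 = False
      NOT a1 IFF (a2 OR a1) = False
        NOT a1 = False
        a2 OR a1 = True
  ((a2 AND (a5 AND NOT a3)) AND (a4 IMPLIES a3)) AND ((NOT a4 IFF NOT a2) OR ((a4 IMPLIES a2) OR (NOT a3 IFF NOT a2))) = True
    (a2 AND (a5 AND NOT a3)) AND (a4 IMPLIES a3) = True
      a2 AND (a5 AND NOT a3) = True
        a5 AND NOT a3 = True
          NOT a3 = True
      a4 IMPLIES a3 = True
    (NOT a4 IFF NOT a2) OR ((a4 IMPLIES a2) OR (NOT a3 IFF NOT a2)) = True
      NOT a4 IFF NOT a2 = False
        NOT a4 = True
        NOT a2 = False
      (a4 IMPLIES a2) OR (NOT a3 IFF NOT a2) = True
        a4 IMPLIES a2 = True
        NOT a3 IFF NOT a2 = False
          NOT a3 = True
          NOT a2 = False
Both conjuncts True, so the formula holds.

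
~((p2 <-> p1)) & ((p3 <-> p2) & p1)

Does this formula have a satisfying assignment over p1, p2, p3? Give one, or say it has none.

p1: True, p2: False, p3: False

  ~((p2 <-> p1)) = True
    p2 <-> p1 = False
  (p3 <-> p2) & p1 = True
    p3 <-> p2 = True
Both conjuncts True, so the formula holds.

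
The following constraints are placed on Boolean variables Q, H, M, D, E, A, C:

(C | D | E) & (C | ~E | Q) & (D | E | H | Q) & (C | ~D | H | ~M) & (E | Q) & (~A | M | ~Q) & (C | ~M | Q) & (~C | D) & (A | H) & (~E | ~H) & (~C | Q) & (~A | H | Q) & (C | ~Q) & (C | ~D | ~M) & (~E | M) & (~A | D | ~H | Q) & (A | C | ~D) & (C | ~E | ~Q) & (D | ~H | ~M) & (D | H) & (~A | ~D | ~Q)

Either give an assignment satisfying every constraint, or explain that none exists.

Q: True; H: True; M: True; D: True; E: False; A: False; C: True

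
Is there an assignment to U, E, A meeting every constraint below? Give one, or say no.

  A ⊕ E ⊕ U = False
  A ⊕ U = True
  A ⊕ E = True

U: True; E: True; A: False

A ⊕ E ⊕ U = F ⊕ T ⊕ T = False ✓
A ⊕ U = F ⊕ T = True ✓
A ⊕ E = F ⊕ T = True ✓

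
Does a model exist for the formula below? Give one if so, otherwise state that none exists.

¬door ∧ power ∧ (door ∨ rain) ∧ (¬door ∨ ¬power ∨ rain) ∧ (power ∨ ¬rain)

Unit clause (¬door) forces door = False.
Unit clause (power) forces power = True.
In (door ∨ rain) only rain is left, so rain = True.
Check each clause:
  (¬door): ¬door holds.
  (power): power holds.
  (door ∨ rain): rain holds.
  (¬door ∨ ¬power ∨ rain): ¬door holds.
  (power ∨ ¬rain): power holds.
All clauses satisfied.

door: False; power: True; rain: True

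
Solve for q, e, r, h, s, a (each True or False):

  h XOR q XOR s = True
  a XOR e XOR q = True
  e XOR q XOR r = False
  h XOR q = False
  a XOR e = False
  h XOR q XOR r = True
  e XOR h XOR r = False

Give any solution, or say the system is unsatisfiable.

q = True; e = False; r = True; h = True; s = True; a = False

h XOR q XOR s = T XOR T XOR T = True ✓
a XOR e XOR q = F XOR F XOR T = True ✓
e XOR q XOR r = F XOR T XOR T = False ✓
h XOR q = T XOR T = False ✓
a XOR e = F XOR F = False ✓
h XOR q XOR r = T XOR T XOR T = True ✓
e XOR h XOR r = F XOR T XOR T = False ✓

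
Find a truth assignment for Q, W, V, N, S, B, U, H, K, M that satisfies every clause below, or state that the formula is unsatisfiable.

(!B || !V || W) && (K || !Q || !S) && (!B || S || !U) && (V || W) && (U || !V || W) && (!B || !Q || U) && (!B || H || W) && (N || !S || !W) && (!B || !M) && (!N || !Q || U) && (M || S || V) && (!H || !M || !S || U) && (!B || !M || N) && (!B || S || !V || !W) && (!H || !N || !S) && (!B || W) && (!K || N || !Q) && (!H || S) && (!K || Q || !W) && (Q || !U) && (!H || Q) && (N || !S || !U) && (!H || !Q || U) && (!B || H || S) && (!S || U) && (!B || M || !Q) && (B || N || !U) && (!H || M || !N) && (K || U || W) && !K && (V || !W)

Q = False; W = True; V = True; N = False; S = False; B = False; U = False; H = False; K = False; M = False

Unit clause (!K) forces K = False.
Set Q = False.
  then (Q || !U) forces U = False.
  then (!H || Q) forces H = False.
  then (!S || U) forces S = False.
  then (K || U || W) forces W = True.
  then (V || !W) forces V = True.
  then (!B || S || !V || !W) forces B = False.
Set N = False.
Set M = False.
All clauses satisfied.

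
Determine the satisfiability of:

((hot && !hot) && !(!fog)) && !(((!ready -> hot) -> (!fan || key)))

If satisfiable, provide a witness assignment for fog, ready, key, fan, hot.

Case hot = True: the conjunct !hot is False.
Case hot = False: the conjunct hot is False.
Both cases fail — unsatisfiable.

The formula is unsatisfiable.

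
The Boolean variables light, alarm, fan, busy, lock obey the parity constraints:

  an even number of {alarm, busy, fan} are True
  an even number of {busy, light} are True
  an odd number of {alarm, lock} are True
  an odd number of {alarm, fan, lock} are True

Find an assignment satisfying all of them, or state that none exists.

light = False, alarm = False, fan = False, busy = False, lock = True

{alarm, busy, fan}: 0 true → even ✓
{busy, light}: 0 true → even ✓
{alarm, lock}: 1 true → odd ✓
{alarm, fan, lock}: 1 true → odd ✓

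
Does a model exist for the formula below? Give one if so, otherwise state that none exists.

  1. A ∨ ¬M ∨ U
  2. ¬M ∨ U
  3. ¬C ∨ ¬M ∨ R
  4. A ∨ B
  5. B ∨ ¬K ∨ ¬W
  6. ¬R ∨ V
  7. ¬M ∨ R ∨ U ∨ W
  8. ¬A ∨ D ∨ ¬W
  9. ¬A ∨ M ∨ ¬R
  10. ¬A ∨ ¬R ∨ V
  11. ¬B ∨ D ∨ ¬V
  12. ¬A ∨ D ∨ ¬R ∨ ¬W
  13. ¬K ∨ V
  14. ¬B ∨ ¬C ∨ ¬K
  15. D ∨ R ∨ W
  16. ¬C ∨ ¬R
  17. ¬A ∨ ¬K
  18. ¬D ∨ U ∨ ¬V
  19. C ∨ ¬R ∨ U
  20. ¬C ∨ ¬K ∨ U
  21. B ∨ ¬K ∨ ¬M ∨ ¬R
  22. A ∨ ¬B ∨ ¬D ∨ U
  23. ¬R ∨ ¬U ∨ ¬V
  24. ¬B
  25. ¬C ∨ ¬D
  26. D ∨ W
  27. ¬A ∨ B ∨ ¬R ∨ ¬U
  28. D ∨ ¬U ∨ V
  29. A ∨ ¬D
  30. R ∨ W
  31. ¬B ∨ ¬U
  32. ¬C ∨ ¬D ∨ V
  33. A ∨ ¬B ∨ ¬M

D=T, V=T, A=T, B=F, K=F, R=F, M=T, W=T, U=T, C=F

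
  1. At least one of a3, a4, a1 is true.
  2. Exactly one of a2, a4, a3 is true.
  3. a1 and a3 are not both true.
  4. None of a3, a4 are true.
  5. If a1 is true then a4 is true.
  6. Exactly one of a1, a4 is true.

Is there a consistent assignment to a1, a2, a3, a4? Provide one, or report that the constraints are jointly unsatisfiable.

Case a3 = True:
  Constraint (4) is violated (a3=T) — contradiction.
Case a3 = False:
  (4) forces a4 = False.
  (1) with a3=F, a4=F forces a1 = True.
  Constraint (5) is violated (a1=T, a4=F) — contradiction.
Both cases fail — unsatisfiable.

Unsatisfiable — no assignment works.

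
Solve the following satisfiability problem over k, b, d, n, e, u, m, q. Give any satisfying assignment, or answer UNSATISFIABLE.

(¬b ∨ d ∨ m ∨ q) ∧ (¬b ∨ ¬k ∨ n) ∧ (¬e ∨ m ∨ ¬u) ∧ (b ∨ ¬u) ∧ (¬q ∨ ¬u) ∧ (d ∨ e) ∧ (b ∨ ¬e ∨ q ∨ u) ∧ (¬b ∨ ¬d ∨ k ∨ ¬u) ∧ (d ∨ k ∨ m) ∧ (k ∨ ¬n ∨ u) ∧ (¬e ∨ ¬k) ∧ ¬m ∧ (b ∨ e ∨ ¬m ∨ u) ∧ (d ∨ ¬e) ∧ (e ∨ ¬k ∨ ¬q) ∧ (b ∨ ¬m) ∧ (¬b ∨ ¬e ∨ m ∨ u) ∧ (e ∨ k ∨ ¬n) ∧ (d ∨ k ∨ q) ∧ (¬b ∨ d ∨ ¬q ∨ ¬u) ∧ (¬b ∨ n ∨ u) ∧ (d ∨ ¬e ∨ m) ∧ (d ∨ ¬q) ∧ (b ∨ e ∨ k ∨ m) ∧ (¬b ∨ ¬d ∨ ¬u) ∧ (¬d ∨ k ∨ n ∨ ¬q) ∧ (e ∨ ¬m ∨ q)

Unit clause (¬m) forces m = False.
Set k = True.
  then (¬e ∨ ¬k) forces e = False.
  then (e ∨ ¬k ∨ ¬q) forces q = False.
  then (d ∨ e) forces d = True.
Set b = False.
  then (b ∨ ¬u) forces u = False.
Set n = False.
All clauses satisfied.

k: True, b: False, d: True, n: False, e: False, u: False, m: False, q: False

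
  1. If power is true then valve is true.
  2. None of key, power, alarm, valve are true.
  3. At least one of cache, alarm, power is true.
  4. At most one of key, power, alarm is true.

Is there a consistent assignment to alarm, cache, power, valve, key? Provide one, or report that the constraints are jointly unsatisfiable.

alarm: False, cache: True, power: False, valve: False, key: False

  (1) power=F ⇒ valve: vacuous ✓
  (2) {key, power, alarm, valve}: 0 true — none ✓
  (3) {cache, alarm, power}: 1 true — at least one ✓
  (4) {key, power, alarm}: 0 true — at most one ✓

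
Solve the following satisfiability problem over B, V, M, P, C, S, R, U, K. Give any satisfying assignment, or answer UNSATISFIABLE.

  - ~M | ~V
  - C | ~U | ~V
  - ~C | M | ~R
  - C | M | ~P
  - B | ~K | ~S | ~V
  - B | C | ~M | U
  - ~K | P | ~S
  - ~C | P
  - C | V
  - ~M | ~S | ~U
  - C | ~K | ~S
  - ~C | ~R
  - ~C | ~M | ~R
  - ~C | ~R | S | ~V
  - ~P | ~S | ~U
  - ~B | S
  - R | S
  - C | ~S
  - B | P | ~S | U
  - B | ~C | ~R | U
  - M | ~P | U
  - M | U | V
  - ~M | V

Set B = False.
Set V = True.
  then (~M | ~V) forces M = False.
Set P = False.
  then (~C | P) forces C = False.
  then (C | ~S) forces S = False.
  then (C | ~U | ~V) forces U = False.
  then (R | S) forces R = True.
Set K = False.
All clauses satisfied.

B = False; V = True; M = False; P = False; C = False; S = False; R = True; U = False; K = False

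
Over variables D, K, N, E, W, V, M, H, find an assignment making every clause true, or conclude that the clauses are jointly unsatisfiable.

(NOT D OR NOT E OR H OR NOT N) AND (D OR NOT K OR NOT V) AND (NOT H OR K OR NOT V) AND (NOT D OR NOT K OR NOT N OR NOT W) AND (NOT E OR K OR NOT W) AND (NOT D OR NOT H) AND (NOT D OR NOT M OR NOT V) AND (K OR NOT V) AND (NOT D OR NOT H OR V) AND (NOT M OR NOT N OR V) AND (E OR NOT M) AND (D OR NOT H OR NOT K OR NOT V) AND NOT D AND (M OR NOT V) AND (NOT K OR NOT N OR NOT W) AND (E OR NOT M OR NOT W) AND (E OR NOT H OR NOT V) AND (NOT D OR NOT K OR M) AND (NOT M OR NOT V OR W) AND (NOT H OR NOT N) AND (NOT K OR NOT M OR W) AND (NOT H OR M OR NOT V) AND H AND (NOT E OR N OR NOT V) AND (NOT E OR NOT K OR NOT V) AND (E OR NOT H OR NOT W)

D = False, K = False, N = False, E = False, W = False, V = False, M = False, H = True

Unit clause (NOT D) forces D = False.
Unit clause (H) forces H = True.
In (NOT H OR NOT N) only NOT N is left, so N = False.
Set K = False.
  then (NOT H OR K OR NOT V) forces V = False.
Set E = False.
  then (E OR NOT M) forces M = False.
  then (E OR NOT H OR NOT W) forces W = False.
All clauses satisfied.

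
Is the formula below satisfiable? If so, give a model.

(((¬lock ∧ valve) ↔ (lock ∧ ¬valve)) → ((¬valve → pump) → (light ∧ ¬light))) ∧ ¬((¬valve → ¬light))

lock: True, pump: True, light: True, valve: False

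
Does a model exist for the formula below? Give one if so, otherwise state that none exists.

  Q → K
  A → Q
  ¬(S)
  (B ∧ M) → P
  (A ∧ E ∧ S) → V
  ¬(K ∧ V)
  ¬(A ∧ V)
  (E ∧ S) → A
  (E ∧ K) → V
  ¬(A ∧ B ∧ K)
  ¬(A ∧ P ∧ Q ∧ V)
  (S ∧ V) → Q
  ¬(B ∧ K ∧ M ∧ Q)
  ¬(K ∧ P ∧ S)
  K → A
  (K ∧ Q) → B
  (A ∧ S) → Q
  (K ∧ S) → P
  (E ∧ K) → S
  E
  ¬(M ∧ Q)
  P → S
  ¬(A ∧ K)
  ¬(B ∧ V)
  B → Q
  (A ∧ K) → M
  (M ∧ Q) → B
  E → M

Unit clause (E) forces E = True.
Unit clause (¬S) forces S = False.
In (¬E ∨ M) only M is left, so M = True.
In (¬P ∨ S) only ¬P is left, so P = False.
In (¬B ∨ ¬M ∨ P) only ¬B is left, so B = False.
In (¬E ∨ ¬K ∨ S) only ¬K is left, so K = False.
In (K ∨ ¬Q) only ¬Q is left, so Q = False.
In (¬A ∨ Q) only ¬A is left, so A = False.
Set V = True.
All clauses satisfied.

P: False; B: False; Q: False; K: False; E: True; A: False; S: False; M: True; V: True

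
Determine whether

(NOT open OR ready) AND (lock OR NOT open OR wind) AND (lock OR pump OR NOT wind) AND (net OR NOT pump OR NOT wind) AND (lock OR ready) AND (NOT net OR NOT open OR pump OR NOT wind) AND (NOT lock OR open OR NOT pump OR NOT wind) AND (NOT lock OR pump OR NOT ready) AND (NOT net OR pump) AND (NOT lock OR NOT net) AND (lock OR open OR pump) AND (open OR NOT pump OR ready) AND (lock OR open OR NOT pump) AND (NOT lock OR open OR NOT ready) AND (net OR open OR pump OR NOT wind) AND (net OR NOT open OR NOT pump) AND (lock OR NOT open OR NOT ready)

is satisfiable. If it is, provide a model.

Set pump = False.
  then (NOT net OR pump) forces net = False.
Try wind = True:
  (lock OR pump OR NOT wind) forces lock = True.
  (NOT lock OR pump OR NOT ready) forces ready = False.
  (NOT open OR ready) forces open = False.
  clause (net OR open OR pump OR NOT wind) is falsified — backtrack.
So wind = False.
Set lock = True.
  then (NOT lock OR pump OR NOT ready) forces ready = False.
  then (NOT open OR ready) forces open = False.
All clauses satisfied.

pump=F; wind=F; lock=T; open=F; ready=F; net=F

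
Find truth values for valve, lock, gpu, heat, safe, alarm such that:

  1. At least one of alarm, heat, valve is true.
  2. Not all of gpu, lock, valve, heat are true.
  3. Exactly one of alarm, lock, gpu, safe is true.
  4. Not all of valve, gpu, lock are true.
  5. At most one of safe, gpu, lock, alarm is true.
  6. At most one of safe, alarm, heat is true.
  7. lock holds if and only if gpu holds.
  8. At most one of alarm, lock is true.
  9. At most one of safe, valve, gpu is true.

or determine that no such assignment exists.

valve=T; lock=F; gpu=F; heat=F; safe=F; alarm=T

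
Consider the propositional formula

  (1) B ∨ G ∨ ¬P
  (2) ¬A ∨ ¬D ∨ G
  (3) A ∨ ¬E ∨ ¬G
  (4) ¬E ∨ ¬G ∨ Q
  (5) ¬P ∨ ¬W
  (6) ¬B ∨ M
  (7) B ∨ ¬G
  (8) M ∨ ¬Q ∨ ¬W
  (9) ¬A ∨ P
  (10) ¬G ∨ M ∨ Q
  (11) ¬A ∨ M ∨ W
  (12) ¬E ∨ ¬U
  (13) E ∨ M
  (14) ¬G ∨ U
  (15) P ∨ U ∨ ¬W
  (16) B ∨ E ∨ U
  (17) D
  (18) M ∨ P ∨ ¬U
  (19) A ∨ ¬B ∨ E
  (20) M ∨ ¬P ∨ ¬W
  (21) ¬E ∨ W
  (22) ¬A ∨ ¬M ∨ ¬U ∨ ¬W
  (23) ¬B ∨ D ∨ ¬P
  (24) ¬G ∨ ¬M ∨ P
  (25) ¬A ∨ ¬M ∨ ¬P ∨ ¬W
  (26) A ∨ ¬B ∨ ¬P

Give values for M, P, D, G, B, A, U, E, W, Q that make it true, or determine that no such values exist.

Unit clause (D) forces D = True.
Set M = True.
Set P = True.
  then (¬P ∨ ¬W) forces W = False.
  then (¬E ∨ W) forces E = False.
Set G = True.
  then (B ∨ ¬G) forces B = True.
  then (¬G ∨ U) forces U = True.
  then (A ∨ ¬B ∨ E) forces A = True.
Set Q = True.
All clauses satisfied.

M = True, P = True, D = True, G = True, B = True, A = True, U = True, E = False, W = False, Q = True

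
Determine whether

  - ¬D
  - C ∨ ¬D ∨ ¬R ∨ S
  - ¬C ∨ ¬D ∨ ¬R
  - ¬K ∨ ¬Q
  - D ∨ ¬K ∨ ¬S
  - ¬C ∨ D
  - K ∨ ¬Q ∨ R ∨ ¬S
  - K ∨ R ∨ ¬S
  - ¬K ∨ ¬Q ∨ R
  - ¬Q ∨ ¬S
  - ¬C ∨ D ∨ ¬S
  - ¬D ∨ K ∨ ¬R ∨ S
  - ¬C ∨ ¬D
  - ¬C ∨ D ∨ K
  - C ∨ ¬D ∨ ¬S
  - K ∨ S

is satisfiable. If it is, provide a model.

K = True, C = False, S = False, R = False, D = False, Q = False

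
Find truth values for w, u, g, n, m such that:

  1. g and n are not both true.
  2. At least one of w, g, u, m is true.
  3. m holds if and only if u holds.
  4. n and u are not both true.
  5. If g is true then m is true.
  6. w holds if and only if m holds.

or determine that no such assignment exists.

w: True, u: True, g: False, n: False, m: True

  (1) g=F, n=F — not both ✓
  (2) {w, g, u, m}: 3 true — at least one ✓
  (3) m=T, u=T — same ✓
  (4) n=F, u=T — not both ✓
  (5) g=F ⇒ m: vacuous ✓
  (6) w=T, m=T — same ✓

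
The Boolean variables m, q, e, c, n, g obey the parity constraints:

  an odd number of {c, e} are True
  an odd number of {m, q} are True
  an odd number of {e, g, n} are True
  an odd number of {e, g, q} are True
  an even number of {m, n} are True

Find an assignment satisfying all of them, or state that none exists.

The formula is unsatisfiable.

Adding constraints 2, 3, 4, 5 mod 2: every variable appears an even number of times on the left, so the left side is 0.
But the right sides sum to 1 (mod 2). 0 ≠ 1 — the system is inconsistent.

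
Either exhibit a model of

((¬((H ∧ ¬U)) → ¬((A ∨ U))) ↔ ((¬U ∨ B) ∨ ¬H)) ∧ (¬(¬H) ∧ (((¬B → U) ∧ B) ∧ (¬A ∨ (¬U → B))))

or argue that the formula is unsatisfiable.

B = True, H = True, U = False, A = False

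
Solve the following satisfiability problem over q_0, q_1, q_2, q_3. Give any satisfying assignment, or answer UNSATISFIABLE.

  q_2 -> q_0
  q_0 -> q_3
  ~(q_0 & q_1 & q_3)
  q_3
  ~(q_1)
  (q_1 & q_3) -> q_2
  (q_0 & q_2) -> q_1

Unit clause (~q_1) forces q_1 = False.
Unit clause (q_3) forces q_3 = True.
Set q_0 = False.
  then (q_0 | ~q_2) forces q_2 = False.
Check each clause:
  (~q_1): ~q_1 holds.
  (q_3): q_3 holds.
  (~q_0 | ~q_1 | ~q_3): ~q_0 holds.
  (q_0 | ~q_2): ~q_2 holds.
  (~q_0 | q_3): ~q_0 holds.
  (~q_0 | q_1 | ~q_2): ~q_0 holds.
  (~q_1 | q_2 | ~q_3): ~q_1 holds.
All clauses satisfied.

q_0 = False, q_1 = False, q_2 = False, q_3 = True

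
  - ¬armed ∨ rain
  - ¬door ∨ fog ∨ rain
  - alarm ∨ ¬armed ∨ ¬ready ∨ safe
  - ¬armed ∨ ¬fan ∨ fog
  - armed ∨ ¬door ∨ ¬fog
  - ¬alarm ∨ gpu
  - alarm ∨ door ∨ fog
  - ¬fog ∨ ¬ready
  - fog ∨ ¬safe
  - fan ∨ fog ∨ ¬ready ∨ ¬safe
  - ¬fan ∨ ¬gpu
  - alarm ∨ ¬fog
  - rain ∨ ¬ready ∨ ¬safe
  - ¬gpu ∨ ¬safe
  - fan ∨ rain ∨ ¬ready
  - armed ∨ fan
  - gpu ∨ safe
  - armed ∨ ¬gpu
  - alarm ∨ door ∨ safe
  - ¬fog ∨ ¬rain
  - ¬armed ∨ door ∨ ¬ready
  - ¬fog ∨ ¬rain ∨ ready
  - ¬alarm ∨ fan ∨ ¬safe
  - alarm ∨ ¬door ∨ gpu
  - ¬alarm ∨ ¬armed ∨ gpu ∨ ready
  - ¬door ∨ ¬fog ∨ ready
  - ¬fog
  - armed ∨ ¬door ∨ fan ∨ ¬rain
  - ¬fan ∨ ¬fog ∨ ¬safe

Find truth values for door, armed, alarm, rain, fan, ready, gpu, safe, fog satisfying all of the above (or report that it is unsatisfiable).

Unit clause (¬fog) forces fog = False.
In (fog ∨ ¬safe) only ¬safe is left, so safe = False.
In (gpu ∨ safe) only gpu is left, so gpu = True.
In (armed ∨ ¬gpu) only armed is left, so armed = True.
In (¬armed ∨ rain) only rain is left, so rain = True.
In (¬armed ∨ ¬fan ∨ fog) only ¬fan is left, so fan = False.
Set door = True.
Set alarm = False.
  then (alarm ∨ ¬armed ∨ ¬ready ∨ safe) forces ready = False.
All clauses satisfied.

door = True, armed = True, alarm = False, rain = True, fan = False, ready = False, gpu = True, safe = False, fog = False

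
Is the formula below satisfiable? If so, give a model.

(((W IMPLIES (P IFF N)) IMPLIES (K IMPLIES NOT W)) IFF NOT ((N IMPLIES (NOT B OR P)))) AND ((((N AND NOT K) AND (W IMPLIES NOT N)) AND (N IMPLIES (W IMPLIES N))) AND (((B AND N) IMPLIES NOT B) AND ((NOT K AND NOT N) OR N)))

Unsatisfiable

Case N = True: the formula simplifies to (((W IMPLIES P) IMPLIES (K IMPLIES NOT W)) IFF NOT ((NOT B OR P))) AND ((NOT K AND NOT W) AND (B IMPLIES NOT B)).
  W = True: the conjunct NOT W is False.
  W = False: simplifies to NOT ((NOT B OR P)) AND (NOT K AND (B IMPLIES NOT B)).
    B = True: the conjunct B IMPLIES NOT B becomes True IMPLIES NOT True = False.
    B = False: the conjunct NOT ((NOT B OR P)) becomes NOT ((True OR P)) = False.
Case N = False: the conjunct N is False.
Both cases fail — unsatisfiable.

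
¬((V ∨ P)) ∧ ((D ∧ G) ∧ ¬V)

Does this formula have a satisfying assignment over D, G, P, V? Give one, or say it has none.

D: True, G: True, P: False, V: False

  ¬((V ∨ P)) = True
    V ∨ P = False
  (D ∧ G) ∧ ¬V = True
    D ∧ G = True
    ¬V = True
Both conjuncts True, so the formula holds.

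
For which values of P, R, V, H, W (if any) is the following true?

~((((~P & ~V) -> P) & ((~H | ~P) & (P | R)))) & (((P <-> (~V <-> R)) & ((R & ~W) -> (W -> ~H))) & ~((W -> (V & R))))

P=T; R=F; V=T; H=T; W=T

  ~((((~P & ~V) -> P) & ((~H | ~P) & (P | R)))) = True
    ((~P & ~V) -> P) & ((~H | ~P) & (P | R)) = False
      (~P & ~V) -> P = True
        ~P & ~V = False
          ~P = False
          ~V = False
      (~H | ~P) & (P | R) = False
        ~H | ~P = False
          ~H = False
          ~P = False
        P | R = True
  ((P <-> (~V <-> R)) & ((R & ~W) -> (W -> ~H))) & ~((W -> (V & R))) = True
    (P <-> (~V <-> R)) & ((R & ~W) -> (W -> ~H)) = True
      P <-> (~V <-> R) = True
        ~V <-> R = True
          ~V = False
      (R & ~W) -> (W -> ~H) = True
        R & ~W = False
          ~W = False
        W -> ~H = False
          ~H = False
    ~((W -> (V & R))) = True
      W -> (V & R) = False
        V & R = False
Both conjuncts True, so the formula holds.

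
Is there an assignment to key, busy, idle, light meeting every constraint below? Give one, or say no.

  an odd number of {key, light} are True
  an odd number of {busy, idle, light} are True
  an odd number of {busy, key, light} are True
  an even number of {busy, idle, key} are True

key = False; busy = False; idle = False; light = True

{key, light}: 1 true → odd ✓
{busy, idle, light}: 1 true → odd ✓
{busy, key, light}: 1 true → odd ✓
{busy, idle, key}: 0 true → even ✓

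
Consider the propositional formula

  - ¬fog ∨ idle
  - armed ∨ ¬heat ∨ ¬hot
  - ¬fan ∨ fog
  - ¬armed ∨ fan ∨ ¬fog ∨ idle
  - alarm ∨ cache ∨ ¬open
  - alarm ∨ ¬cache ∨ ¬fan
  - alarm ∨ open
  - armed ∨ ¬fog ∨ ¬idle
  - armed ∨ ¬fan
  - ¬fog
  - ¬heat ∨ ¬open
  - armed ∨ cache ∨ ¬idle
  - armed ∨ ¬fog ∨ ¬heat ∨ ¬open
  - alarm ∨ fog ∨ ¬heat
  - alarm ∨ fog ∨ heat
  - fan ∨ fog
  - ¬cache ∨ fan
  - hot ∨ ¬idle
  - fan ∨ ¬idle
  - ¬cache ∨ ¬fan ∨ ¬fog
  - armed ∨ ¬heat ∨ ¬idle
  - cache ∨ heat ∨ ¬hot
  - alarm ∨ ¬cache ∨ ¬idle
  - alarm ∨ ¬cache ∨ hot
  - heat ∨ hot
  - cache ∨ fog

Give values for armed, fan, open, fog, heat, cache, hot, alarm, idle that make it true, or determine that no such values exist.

Unsatisfiable

Case fog = True:
  Clause (¬fog) is falsified — contradiction.
Case fog = False:
  (¬fan ∨ fog) forces fan = False.
  Clause (fan ∨ fog) is falsified — contradiction.
Both cases fail, so the formula is unsatisfiable.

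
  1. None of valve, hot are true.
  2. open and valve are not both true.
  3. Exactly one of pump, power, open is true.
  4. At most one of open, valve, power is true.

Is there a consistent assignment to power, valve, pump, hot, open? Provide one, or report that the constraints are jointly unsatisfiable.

power: True, valve: False, pump: False, hot: False, open: False

  (1) {valve, hot}: 0 true — none ✓
  (2) open=F, valve=F — not both ✓
  (3) {pump, power, open}: 1 true — exactly one ✓
  (4) {open, valve, power}: 1 true — at most one ✓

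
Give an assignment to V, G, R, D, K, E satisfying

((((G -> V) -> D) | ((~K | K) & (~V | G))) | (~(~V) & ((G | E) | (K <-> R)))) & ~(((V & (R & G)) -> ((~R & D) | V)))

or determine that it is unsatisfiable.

The formula is unsatisfiable.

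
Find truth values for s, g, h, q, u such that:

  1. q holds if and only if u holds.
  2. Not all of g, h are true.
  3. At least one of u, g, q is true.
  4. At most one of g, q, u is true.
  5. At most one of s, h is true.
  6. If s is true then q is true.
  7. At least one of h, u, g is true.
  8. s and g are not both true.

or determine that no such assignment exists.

s = False, g = True, h = False, q = False, u = False

  (1) q=F, u=F — same ✓
  (2) {g, h}: 1/2 true — not all ✓
  (3) {u, g, q}: 1 true — at least one ✓
  (4) {g, q, u}: 1 true — at most one ✓
  (5) {s, h}: 0 true — at most one ✓
  (6) s=F ⇒ q: vacuous ✓
  (7) {h, u, g}: 1 true — at least one ✓
  (8) s=F, g=T — not both ✓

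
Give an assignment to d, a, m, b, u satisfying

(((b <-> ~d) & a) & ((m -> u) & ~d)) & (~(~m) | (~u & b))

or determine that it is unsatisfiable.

d: False, a: True, m: False, b: True, u: False

  ((b <-> ~d) & a) & ((m -> u) & ~d) = True
    (b <-> ~d) & a = True
      b <-> ~d = True
        ~d = True
    (m -> u) & ~d = True
      m -> u = True
      ~d = True
  ~(~m) | (~u & b) = True
    ~(~m) = False
      ~m = True
    ~u & b = True
      ~u = True
Both conjuncts True, so the formula holds.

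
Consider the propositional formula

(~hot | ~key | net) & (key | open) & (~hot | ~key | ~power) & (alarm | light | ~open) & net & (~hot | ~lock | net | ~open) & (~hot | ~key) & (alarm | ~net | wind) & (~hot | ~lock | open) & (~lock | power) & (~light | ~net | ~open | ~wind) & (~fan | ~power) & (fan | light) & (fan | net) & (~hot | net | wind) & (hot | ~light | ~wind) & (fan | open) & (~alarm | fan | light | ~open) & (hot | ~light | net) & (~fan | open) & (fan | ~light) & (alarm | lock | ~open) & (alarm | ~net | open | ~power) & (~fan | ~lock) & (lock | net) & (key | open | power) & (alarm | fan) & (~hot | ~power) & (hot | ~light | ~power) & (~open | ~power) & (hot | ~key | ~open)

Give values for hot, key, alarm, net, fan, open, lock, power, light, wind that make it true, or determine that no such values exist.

hot = True, key = False, alarm = True, net = True, fan = True, open = True, lock = False, power = False, light = False, wind = False

Unit clause (net) forces net = True.
Set hot = True.
  then (~hot | ~key) forces key = False.
  then (~hot | ~power) forces power = False.
  then (key | open) forces open = True.
  then (~lock | power) forces lock = False.
  then (alarm | lock | ~open) forces alarm = True.
Try fan = False:
  (fan | light) forces light = True.
  clause (fan | ~light) is falsified — backtrack.
So fan = True.
Set light = False.
Set wind = False.
All clauses satisfied.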